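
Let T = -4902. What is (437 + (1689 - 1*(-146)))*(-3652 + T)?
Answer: -19434688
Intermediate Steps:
(437 + (1689 - 1*(-146)))*(-3652 + T) = (437 + (1689 - 1*(-146)))*(-3652 - 4902) = (437 + (1689 + 146))*(-8554) = (437 + 1835)*(-8554) = 2272*(-8554) = -19434688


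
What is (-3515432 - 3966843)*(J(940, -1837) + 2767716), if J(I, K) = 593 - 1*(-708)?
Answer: -20718546673675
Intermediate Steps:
J(I, K) = 1301 (J(I, K) = 593 + 708 = 1301)
(-3515432 - 3966843)*(J(940, -1837) + 2767716) = (-3515432 - 3966843)*(1301 + 2767716) = -7482275*2769017 = -20718546673675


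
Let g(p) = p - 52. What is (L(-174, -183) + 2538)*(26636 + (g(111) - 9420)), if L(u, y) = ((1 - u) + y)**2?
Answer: 44949550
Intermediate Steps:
L(u, y) = (1 + y - u)**2
g(p) = -52 + p
(L(-174, -183) + 2538)*(26636 + (g(111) - 9420)) = ((1 - 183 - 1*(-174))**2 + 2538)*(26636 + ((-52 + 111) - 9420)) = ((1 - 183 + 174)**2 + 2538)*(26636 + (59 - 9420)) = ((-8)**2 + 2538)*(26636 - 9361) = (64 + 2538)*17275 = 2602*17275 = 44949550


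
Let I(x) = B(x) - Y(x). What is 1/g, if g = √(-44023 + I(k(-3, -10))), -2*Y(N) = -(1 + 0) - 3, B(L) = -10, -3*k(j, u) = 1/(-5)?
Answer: -I*√44035/44035 ≈ -0.0047654*I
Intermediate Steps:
k(j, u) = 1/15 (k(j, u) = -⅓/(-5) = -⅓*(-⅕) = 1/15)
Y(N) = 2 (Y(N) = -(-(1 + 0) - 3)/2 = -(-1*1 - 3)/2 = -(-1 - 3)/2 = -½*(-4) = 2)
I(x) = -12 (I(x) = -10 - 1*2 = -10 - 2 = -12)
g = I*√44035 (g = √(-44023 - 12) = √(-44035) = I*√44035 ≈ 209.85*I)
1/g = 1/(I*√44035) = -I*√44035/44035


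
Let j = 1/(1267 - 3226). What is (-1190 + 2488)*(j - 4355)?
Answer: -11073816908/1959 ≈ -5.6528e+6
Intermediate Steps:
j = -1/1959 (j = 1/(-1959) = -1/1959 ≈ -0.00051046)
(-1190 + 2488)*(j - 4355) = (-1190 + 2488)*(-1/1959 - 4355) = 1298*(-8531446/1959) = -11073816908/1959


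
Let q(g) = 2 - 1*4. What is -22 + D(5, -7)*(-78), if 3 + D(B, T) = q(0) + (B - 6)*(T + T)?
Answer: -724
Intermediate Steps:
q(g) = -2 (q(g) = 2 - 4 = -2)
D(B, T) = -5 + 2*T*(-6 + B) (D(B, T) = -3 + (-2 + (B - 6)*(T + T)) = -3 + (-2 + (-6 + B)*(2*T)) = -3 + (-2 + 2*T*(-6 + B)) = -5 + 2*T*(-6 + B))
-22 + D(5, -7)*(-78) = -22 + (-5 - 12*(-7) + 2*5*(-7))*(-78) = -22 + (-5 + 84 - 70)*(-78) = -22 + 9*(-78) = -22 - 702 = -724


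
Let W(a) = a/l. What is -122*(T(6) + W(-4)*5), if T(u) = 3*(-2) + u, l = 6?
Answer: 1220/3 ≈ 406.67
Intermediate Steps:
T(u) = -6 + u
W(a) = a/6
-122*(T(6) + W(-4)*5) = -122*((-6 + 6) + ((⅙)*(-4))*5) = -122*(0 - ⅔*5) = -122*(0 - 10/3) = -122*(-10/3) = 1220/3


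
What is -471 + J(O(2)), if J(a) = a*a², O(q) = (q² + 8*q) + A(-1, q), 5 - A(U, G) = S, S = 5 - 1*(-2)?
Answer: 5361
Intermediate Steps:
S = 7 (S = 5 + 2 = 7)
A(U, G) = -2 (A(U, G) = 5 - 1*7 = 5 - 7 = -2)
O(q) = -2 + q² + 8*q (O(q) = (q² + 8*q) - 2 = -2 + q² + 8*q)
J(a) = a³
-471 + J(O(2)) = -471 + (-2 + 2² + 8*2)³ = -471 + (-2 + 4 + 16)³ = -471 + 18³ = -471 + 5832 = 5361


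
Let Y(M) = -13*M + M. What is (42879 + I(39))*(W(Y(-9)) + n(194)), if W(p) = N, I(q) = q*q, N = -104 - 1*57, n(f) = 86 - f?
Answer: -11943600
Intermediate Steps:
N = -161 (N = -104 - 57 = -161)
Y(M) = -12*M
I(q) = q²
W(p) = -161
(42879 + I(39))*(W(Y(-9)) + n(194)) = (42879 + 39²)*(-161 + (86 - 1*194)) = (42879 + 1521)*(-161 + (86 - 194)) = 44400*(-161 - 108) = 44400*(-269) = -11943600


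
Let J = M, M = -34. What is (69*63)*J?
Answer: -147798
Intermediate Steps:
J = -34
(69*63)*J = (69*63)*(-34) = 4347*(-34) = -147798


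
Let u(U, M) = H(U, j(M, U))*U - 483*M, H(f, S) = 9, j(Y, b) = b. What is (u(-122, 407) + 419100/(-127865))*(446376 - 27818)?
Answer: -2115948348284946/25573 ≈ -8.2742e+10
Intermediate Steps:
u(U, M) = -483*M + 9*U (u(U, M) = 9*U - 483*M = -483*M + 9*U)
(u(-122, 407) + 419100/(-127865))*(446376 - 27818) = ((-483*407 + 9*(-122)) + 419100/(-127865))*(446376 - 27818) = ((-196581 - 1098) + 419100*(-1/127865))*418558 = (-197679 - 83820/25573)*418558 = -5055328887/25573*418558 = -2115948348284946/25573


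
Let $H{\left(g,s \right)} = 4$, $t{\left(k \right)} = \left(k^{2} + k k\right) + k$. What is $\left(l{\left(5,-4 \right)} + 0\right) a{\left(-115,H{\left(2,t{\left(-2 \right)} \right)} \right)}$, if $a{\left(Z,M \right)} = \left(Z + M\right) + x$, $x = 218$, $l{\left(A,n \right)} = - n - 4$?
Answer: $0$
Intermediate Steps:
$l{\left(A,n \right)} = -4 - n$
$t{\left(k \right)} = k + 2 k^{2}$ ($t{\left(k \right)} = \left(k^{2} + k^{2}\right) + k = 2 k^{2} + k = k + 2 k^{2}$)
$a{\left(Z,M \right)} = 218 + M + Z$ ($a{\left(Z,M \right)} = \left(Z + M\right) + 218 = \left(M + Z\right) + 218 = 218 + M + Z$)
$\left(l{\left(5,-4 \right)} + 0\right) a{\left(-115,H{\left(2,t{\left(-2 \right)} \right)} \right)} = \left(\left(-4 - -4\right) + 0\right) \left(218 + 4 - 115\right) = \left(\left(-4 + 4\right) + 0\right) 107 = \left(0 + 0\right) 107 = 0 \cdot 107 = 0$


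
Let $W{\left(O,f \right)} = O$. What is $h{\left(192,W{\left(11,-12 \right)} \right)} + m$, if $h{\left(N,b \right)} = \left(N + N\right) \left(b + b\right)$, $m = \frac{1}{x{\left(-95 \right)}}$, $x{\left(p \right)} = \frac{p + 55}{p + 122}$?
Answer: $\frac{337893}{40} \approx 8447.3$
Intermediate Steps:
$x{\left(p \right)} = \frac{55 + p}{122 + p}$
$m = - \frac{27}{40}$ ($m = \frac{1}{\frac{1}{122 - 95} \left(55 - 95\right)} = \frac{1}{\frac{1}{27} \left(-40\right)} = \frac{1}{- \frac{40}{27}} = - \frac{27}{40} \approx -0.675$)
$h{\left(N,b \right)} = 4 N b$ ($h{\left(N,b \right)} = 2 N 2 b = 4 N b$)
$h{\left(192,W{\left(11,-12 \right)} \right)} + m = 4 \cdot 192 \cdot 11 - \frac{27}{40} = 8448 - \frac{27}{40} = \frac{337893}{40}$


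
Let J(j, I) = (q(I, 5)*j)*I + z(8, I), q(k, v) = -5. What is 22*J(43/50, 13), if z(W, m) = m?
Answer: -4719/5 ≈ -943.80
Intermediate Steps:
J(j, I) = I - 5*I*j (J(j, I) = (-5*j)*I + I = -5*I*j + I = I - 5*I*j)
22*J(43/50, 13) = 22*(13*(1 - 215/50)) = 22*(13*(1 - 5*43/50)) = 22*(13*(1 - 43/10)) = 22*(13*(-33/10)) = 22*(-429/10) = -4719/5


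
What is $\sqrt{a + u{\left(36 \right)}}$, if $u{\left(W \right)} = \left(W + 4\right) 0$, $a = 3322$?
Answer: $\sqrt{3322} \approx 57.637$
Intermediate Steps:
$u{\left(W \right)} = 0$ ($u{\left(W \right)} = \left(4 + W\right) 0 = 0$)
$\sqrt{a + u{\left(36 \right)}} = \sqrt{3322 + 0} = \sqrt{3322}$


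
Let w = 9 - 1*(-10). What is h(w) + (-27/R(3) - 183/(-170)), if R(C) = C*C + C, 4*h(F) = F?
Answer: 304/85 ≈ 3.5765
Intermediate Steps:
w = 19 (w = 9 + 10 = 19)
h(F) = F/4
R(C) = C + C² (R(C) = C² + C = C + C²)
h(w) + (-27/R(3) - 183/(-170)) = (¼)*19 + (-27*1/(3*(1 + 3)) - 183/(-170)) = 19/4 + (-27/(3*4) - 183*(-1/170)) = 19/4 + (-27/12 + 183/170) = 19/4 + (-27*1/12 + 183/170) = 19/4 + (-9/4 + 183/170) = 19/4 - 399/340 = 304/85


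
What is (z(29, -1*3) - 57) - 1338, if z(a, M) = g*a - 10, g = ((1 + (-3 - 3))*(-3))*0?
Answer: -1405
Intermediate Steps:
g = 0 (g = ((1 - 6)*(-3))*0 = -5*(-3)*0 = 15*0 = 0)
z(a, M) = -10 (z(a, M) = 0*a - 10 = 0 - 10 = -10)
(z(29, -1*3) - 57) - 1338 = (-10 - 57) - 1338 = -67 - 1338 = -1405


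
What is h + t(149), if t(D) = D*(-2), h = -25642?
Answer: -25940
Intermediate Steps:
t(D) = -2*D
h + t(149) = -25642 - 2*149 = -25642 - 298 = -25940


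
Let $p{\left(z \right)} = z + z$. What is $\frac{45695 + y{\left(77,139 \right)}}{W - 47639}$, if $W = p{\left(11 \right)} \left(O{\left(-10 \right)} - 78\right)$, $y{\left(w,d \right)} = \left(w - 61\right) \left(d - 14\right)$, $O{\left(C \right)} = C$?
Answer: $- \frac{9539}{9915} \approx -0.96208$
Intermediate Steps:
$y{\left(w,d \right)} = \left(-61 + w\right) \left(-14 + d\right)$
$p{\left(z \right)} = 2 z$
$W = -1936$ ($W = 2 \cdot 11 \left(-10 - 78\right) = 22 \left(-88\right) = -1936$)
$\frac{45695 + y{\left(77,139 \right)}}{W - 47639} = \frac{45695 + \left(854 - 8479 - 1078 + 139 \cdot 77\right)}{-1936 - 47639} = \frac{45695 + \left(854 - 8479 - 1078 + 10703\right)}{-49575} = \left(45695 + 2000\right) \left(- \frac{1}{49575}\right) = 47695 \left(- \frac{1}{49575}\right) = - \frac{9539}{9915}$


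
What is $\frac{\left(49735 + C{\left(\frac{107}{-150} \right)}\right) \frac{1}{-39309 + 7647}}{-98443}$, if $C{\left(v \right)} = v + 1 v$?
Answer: $\frac{1865009}{116883834975} \approx 1.5956 \cdot 10^{-5}$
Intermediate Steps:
$C{\left(v \right)} = 2 v$ ($C{\left(v \right)} = v + v = 2 v$)
$\frac{\left(49735 + C{\left(\frac{107}{-150} \right)}\right) \frac{1}{-39309 + 7647}}{-98443} = \frac{\left(49735 + 2 \frac{107}{-150}\right) \frac{1}{-39309 + 7647}}{-98443} = \frac{49735 + 2 \cdot 107 \left(- \frac{1}{150}\right)}{-31662} \left(- \frac{1}{98443}\right) = \left(49735 + 2 \left(- \frac{107}{150}\right)\right) \left(- \frac{1}{31662}\right) \left(- \frac{1}{98443}\right) = \left(49735 - \frac{107}{75}\right) \left(- \frac{1}{31662}\right) \left(- \frac{1}{98443}\right) = \frac{3730018}{75} \left(- \frac{1}{31662}\right) \left(- \frac{1}{98443}\right) = \left(- \frac{1865009}{1187325}\right) \left(- \frac{1}{98443}\right) = \frac{1865009}{116883834975}$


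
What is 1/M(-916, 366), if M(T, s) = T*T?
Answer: 1/839056 ≈ 1.1918e-6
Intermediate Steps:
M(T, s) = T²
1/M(-916, 366) = 1/((-916)²) = 1/839056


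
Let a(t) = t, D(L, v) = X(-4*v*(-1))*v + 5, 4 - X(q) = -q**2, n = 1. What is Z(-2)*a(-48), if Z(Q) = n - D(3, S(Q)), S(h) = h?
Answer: -6336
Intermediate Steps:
X(q) = 4 + q**2 (X(q) = 4 - (-1)*q**2 = 4 + q**2)
D(L, v) = 5 + v*(4 + 16*v**2) (D(L, v) = (4 + (-4*v*(-1))**2)*v + 5 = (4 + (4*v)**2)*v + 5 = (4 + 16*v**2)*v + 5 = v*(4 + 16*v**2) + 5 = 5 + v*(4 + 16*v**2))
Z(Q) = -4 - 16*Q**3 - 4*Q (Z(Q) = 1 - (5 + 4*Q + 16*Q**3) = 1 + (-5 - 16*Q**3 - 4*Q) = -4 - 16*Q**3 - 4*Q)
Z(-2)*a(-48) = (-4 - 16*(-2)**3 - 4*(-2))*(-48) = (-4 - 16*(-8) + 8)*(-48) = (-4 + 128 + 8)*(-48) = 132*(-48) = -6336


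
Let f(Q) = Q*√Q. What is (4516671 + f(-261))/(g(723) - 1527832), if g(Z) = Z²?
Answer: -4516671/1005103 + 783*I*√29/1005103 ≈ -4.4937 + 0.0041952*I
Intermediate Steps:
f(Q) = Q^(3/2)
(4516671 + f(-261))/(g(723) - 1527832) = (4516671 + (-261)^(3/2))/(723² - 1527832) = (4516671 - 783*I*√29)/(522729 - 1527832) = (4516671 - 783*I*√29)/(-1005103) = (4516671 - 783*I*√29)*(-1/1005103) = -4516671/1005103 + 783*I*√29/1005103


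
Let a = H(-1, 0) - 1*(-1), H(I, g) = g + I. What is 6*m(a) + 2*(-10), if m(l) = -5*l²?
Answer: -20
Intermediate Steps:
H(I, g) = I + g
a = 0 (a = (-1 + 0) - 1*(-1) = -1 + 1 = 0)
6*m(a) + 2*(-10) = 6*(-5*0²) + 2*(-10) = 6*(-5*0) - 20 = 6*0 - 20 = 0 - 20 = -20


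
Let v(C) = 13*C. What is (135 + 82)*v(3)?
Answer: 8463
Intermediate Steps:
(135 + 82)*v(3) = (135 + 82)*(13*3) = 217*39 = 8463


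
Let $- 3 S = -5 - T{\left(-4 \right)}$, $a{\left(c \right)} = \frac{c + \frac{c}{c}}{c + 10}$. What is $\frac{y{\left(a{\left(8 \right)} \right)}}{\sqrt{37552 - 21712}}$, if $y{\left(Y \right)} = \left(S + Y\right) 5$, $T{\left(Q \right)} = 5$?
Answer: $\frac{23 \sqrt{110}}{1584} \approx 0.15229$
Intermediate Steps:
$a{\left(c \right)} = \frac{1 + c}{10 + c}$ ($a{\left(c \right)} = \frac{c + 1}{10 + c} = \frac{1 + c}{10 + c}$)
$S = \frac{10}{3}$ ($S = - \frac{-5 - 5}{3} = \left(- \frac{1}{3}\right) \left(-10\right) = \frac{10}{3} \approx 3.3333$)
$y{\left(Y \right)} = \frac{50}{3} + 5 Y$ ($y{\left(Y \right)} = \left(\frac{10}{3} + Y\right) 5 = \frac{50}{3} + 5 Y$)
$\frac{y{\left(a{\left(8 \right)} \right)}}{\sqrt{37552 - 21712}} = \frac{\frac{50}{3} + 5 \frac{1 + 8}{10 + 8}}{\sqrt{37552 - 21712}} = \frac{\frac{50}{3} + 5 \cdot \frac{1}{18} \cdot 9}{\sqrt{15840}} = \frac{\frac{50}{3} + 5 \cdot \frac{1}{18} \cdot 9}{12 \sqrt{110}} = \left(\frac{50}{3} + 5 \cdot \frac{1}{2}\right) \frac{\sqrt{110}}{1320} = \left(\frac{50}{3} + \frac{5}{2}\right) \frac{\sqrt{110}}{1320} = \frac{115 \frac{\sqrt{110}}{1320}}{6} = \frac{23 \sqrt{110}}{1584}$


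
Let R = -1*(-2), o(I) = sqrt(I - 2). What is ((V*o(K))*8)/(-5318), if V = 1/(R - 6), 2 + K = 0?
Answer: 2*I/2659 ≈ 0.00075216*I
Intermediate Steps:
K = -2 (K = -2 + 0 = -2)
o(I) = sqrt(-2 + I)
R = 2
V = -1/4 (V = 1/(2 - 6) = 1/(-4) = -1/4 ≈ -0.25000)
((V*o(K))*8)/(-5318) = (-sqrt(-2 - 2)/4*8)/(-5318) = (-I/2*8)*(-1/5318) = -4*I*(-1/5318) = 2*I/2659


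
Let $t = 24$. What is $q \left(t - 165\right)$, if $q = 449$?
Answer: $-63309$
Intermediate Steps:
$q \left(t - 165\right) = 449 \left(24 - 165\right) = 449 \left(-141\right) = -63309$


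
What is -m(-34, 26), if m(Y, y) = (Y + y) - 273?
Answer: 281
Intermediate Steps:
m(Y, y) = -273 + Y + y
-m(-34, 26) = -(-273 - 34 + 26) = -1*(-281) = 281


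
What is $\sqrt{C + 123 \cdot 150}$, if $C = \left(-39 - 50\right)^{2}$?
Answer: $\sqrt{26371} \approx 162.39$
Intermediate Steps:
$C = 7921$ ($C = \left(-89\right)^{2} = 7921$)
$\sqrt{C + 123 \cdot 150} = \sqrt{7921 + 123 \cdot 150} = \sqrt{7921 + 18450} = \sqrt{26371}$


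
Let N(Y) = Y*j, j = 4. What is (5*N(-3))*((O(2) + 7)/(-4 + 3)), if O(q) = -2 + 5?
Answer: 600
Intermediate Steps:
O(q) = 3
N(Y) = 4*Y (N(Y) = Y*4 = 4*Y)
(5*N(-3))*((O(2) + 7)/(-4 + 3)) = (5*(4*(-3)))*((3 + 7)/(-4 + 3)) = (5*(-12))*(10/(-1)) = -600*(-1) = -60*(-10) = 600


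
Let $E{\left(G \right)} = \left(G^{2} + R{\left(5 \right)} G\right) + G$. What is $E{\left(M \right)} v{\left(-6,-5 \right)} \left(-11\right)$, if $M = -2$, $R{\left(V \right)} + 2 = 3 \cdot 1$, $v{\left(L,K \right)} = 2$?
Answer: $0$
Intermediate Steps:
$R{\left(V \right)} = 1$ ($R{\left(V \right)} = -2 + 3 \cdot 1 = -2 + 3 = 1$)
$E{\left(G \right)} = G^{2} + 2 G$ ($E{\left(G \right)} = \left(G^{2} + 1 G\right) + G = \left(G^{2} + G\right) + G = \left(G + G^{2}\right) + G = G^{2} + 2 G$)
$E{\left(M \right)} v{\left(-6,-5 \right)} \left(-11\right) = - 2 \left(2 - 2\right) 2 \left(-11\right) = \left(-2\right) 0 \cdot 2 \left(-11\right) = 0 \cdot 2 \left(-11\right) = 0 \left(-11\right) = 0$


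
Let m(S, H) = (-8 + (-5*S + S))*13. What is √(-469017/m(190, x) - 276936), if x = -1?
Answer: I*√11979326697/208 ≈ 526.2*I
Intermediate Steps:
m(S, H) = -104 - 52*S (m(S, H) = (-8 - 4*S)*13 = -104 - 52*S)
√(-469017/m(190, x) - 276936) = √(-469017/(-104 - 52*190) - 276936) = √(-469017/(-104 - 9880) - 276936) = √(-469017/(-9984) - 276936) = √(-469017*(-1/9984) - 276936) = √(156339/3328 - 276936) = √(-921486669/3328) = I*√11979326697/208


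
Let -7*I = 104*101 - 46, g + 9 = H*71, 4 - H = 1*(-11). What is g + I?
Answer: -438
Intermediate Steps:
H = 15 (H = 4 - (-11) = 4 - 1*(-11) = 4 + 11 = 15)
g = 1056 (g = -9 + 15*71 = -9 + 1065 = 1056)
I = -1494 (I = -(104*101 - 46)/7 = -(10504 - 46)/7 = -1/7*10458 = -1494)
g + I = 1056 - 1494 = -438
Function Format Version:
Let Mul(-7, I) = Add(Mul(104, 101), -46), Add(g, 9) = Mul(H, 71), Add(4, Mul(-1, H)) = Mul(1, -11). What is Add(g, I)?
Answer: -438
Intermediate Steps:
H = 15 (H = Add(4, Mul(-1, Mul(1, -11))) = Add(4, Mul(-1, -11)) = Add(4, 11) = 15)
g = 1056 (g = Add(-9, Mul(15, 71)) = Add(-9, 1065) = 1056)
I = -1494 (I = Mul(Rational(-1, 7), Add(Mul(104, 101), -46)) = Mul(Rational(-1, 7), Add(10504, -46)) = Mul(Rational(-1, 7), 10458) = -1494)
Add(g, I) = Add(1056, -1494) = -438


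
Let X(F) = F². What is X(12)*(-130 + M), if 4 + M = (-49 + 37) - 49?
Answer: -28080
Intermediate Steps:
M = -65 (M = -4 + ((-49 + 37) - 49) = -4 + (-12 - 49) = -4 - 61 = -65)
X(12)*(-130 + M) = 12²*(-130 - 65) = 144*(-195) = -28080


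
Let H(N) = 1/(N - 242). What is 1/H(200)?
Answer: -42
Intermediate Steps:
H(N) = 1/(-242 + N)
1/H(200) = 1/(1/(-242 + 200)) = 1/(1/(-42)) = 1/(-1/42) = -42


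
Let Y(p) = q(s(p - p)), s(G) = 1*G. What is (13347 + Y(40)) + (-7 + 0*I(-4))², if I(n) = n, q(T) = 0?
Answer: 13396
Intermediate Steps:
s(G) = G
Y(p) = 0
(13347 + Y(40)) + (-7 + 0*I(-4))² = (13347 + 0) + (-7 + 0*(-4))² = 13347 + (-7 + 0)² = 13347 + (-7)² = 13347 + 49 = 13396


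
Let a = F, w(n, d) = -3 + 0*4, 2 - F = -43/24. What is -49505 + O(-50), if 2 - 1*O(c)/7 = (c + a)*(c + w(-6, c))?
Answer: -1599223/24 ≈ -66634.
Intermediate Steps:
F = 91/24 (F = 2 - (-43)/24 = 2 - 1*(-43/24) = 2 + 43/24 = 91/24 ≈ 3.7917)
w(n, d) = -3 (w(n, d) = -3 + 0 = -3)
a = 91/24 ≈ 3.7917
O(c) = 14 - 7*(-3 + c)*(91/24 + c) (O(c) = 14 - 7*(c + 91/24)*(c - 3) = 14 - 7*(91/24 + c)*(-3 + c) = 14 - 7*(-3 + c)*(91/24 + c))
-49505 + O(-50) = -49505 + (749/8 - 7*(-50)² - 133/24*(-50)) = -49505 + (749/8 - 7*2500 + 3325/12) = -49505 + (749/8 - 17500 + 3325/12) = -49505 - 411103/24 = -1599223/24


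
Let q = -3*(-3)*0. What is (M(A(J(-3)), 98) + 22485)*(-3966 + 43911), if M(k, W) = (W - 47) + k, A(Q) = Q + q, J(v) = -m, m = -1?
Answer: 900240465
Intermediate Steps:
J(v) = 1 (J(v) = -1*(-1) = 1)
q = 0 (q = 9*0 = 0)
A(Q) = Q (A(Q) = Q + 0 = Q)
M(k, W) = -47 + W + k (M(k, W) = (-47 + W) + k = -47 + W + k)
(M(A(J(-3)), 98) + 22485)*(-3966 + 43911) = ((-47 + 98 + 1) + 22485)*(-3966 + 43911) = (52 + 22485)*39945 = 22537*39945 = 900240465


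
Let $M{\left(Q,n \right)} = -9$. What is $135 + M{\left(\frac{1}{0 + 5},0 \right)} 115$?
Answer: $-900$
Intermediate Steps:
$135 + M{\left(\frac{1}{0 + 5},0 \right)} 115 = 135 - 1035 = -900$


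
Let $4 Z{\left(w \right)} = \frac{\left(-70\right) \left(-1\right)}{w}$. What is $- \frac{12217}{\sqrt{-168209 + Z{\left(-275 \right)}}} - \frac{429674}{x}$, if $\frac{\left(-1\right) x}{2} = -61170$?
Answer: $- \frac{214837}{61170} + \frac{12217 i \sqrt{2035329670}}{18502997} \approx -3.5121 + 29.788 i$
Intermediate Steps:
$x = 122340$ ($x = \left(-2\right) \left(-61170\right) = 122340$)
$Z{\left(w \right)} = \frac{35}{2 w}$ ($Z{\left(w \right)} = \frac{\left(-70\right) \left(-1\right) \frac{1}{w}}{4} = \frac{70 \frac{1}{w}}{4} = \frac{35}{2 w}$)
$- \frac{12217}{\sqrt{-168209 + Z{\left(-275 \right)}}} - \frac{429674}{x} = - \frac{12217}{\sqrt{-168209 + \frac{35}{2 \left(-275\right)}}} - \frac{429674}{122340} = - \frac{12217}{\sqrt{-168209 + \frac{35}{2} \left(- \frac{1}{275}\right)}} - \frac{214837}{61170} = - \frac{12217}{\sqrt{-168209 - \frac{7}{110}}} - \frac{214837}{61170} = - \frac{12217}{\sqrt{- \frac{18502997}{110}}} - \frac{214837}{61170} = - \frac{12217}{\frac{1}{110} i \sqrt{2035329670}} - \frac{214837}{61170} = - 12217 \left(- \frac{i \sqrt{2035329670}}{18502997}\right) - \frac{214837}{61170} = \frac{12217 i \sqrt{2035329670}}{18502997} - \frac{214837}{61170} = - \frac{214837}{61170} + \frac{12217 i \sqrt{2035329670}}{18502997}$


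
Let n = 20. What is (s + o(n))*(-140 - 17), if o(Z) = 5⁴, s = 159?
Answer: -123088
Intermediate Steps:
o(Z) = 625
(s + o(n))*(-140 - 17) = (159 + 625)*(-140 - 17) = 784*(-157) = -123088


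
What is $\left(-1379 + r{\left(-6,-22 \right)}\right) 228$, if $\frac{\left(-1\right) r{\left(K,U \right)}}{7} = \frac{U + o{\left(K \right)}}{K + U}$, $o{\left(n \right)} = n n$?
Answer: $-313614$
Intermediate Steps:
$o{\left(n \right)} = n^{2}$
$r{\left(K,U \right)} = - \frac{7 \left(U + K^{2}\right)}{K + U}$ ($r{\left(K,U \right)} = - 7 \frac{U + K^{2}}{K + U} = - \frac{7 \left(U + K^{2}\right)}{K + U}$)
$\left(-1379 + r{\left(-6,-22 \right)}\right) 228 = \left(-1379 + \frac{7 \left(\left(-1\right) \left(-22\right) - \left(-6\right)^{2}\right)}{-6 - 22}\right) 228 = \left(-1379 + \frac{7 \left(22 - 36\right)}{-28}\right) 228 = \left(-1379 + 7 \left(- \frac{1}{28}\right) \left(22 - 36\right)\right) 228 = \left(-1379 + 7 \left(- \frac{1}{28}\right) \left(-14\right)\right) 228 = \left(-1379 + \frac{7}{2}\right) 228 = \left(- \frac{2751}{2}\right) 228 = -313614$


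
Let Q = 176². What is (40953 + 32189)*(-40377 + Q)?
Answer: -687607942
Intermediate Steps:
Q = 30976
(40953 + 32189)*(-40377 + Q) = (40953 + 32189)*(-40377 + 30976) = 73142*(-9401) = -687607942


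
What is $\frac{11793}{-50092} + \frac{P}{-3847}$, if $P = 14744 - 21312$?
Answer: $\frac{283636585}{192703924} \approx 1.4719$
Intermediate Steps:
$P = -6568$
$\frac{11793}{-50092} + \frac{P}{-3847} = \frac{11793}{-50092} - \frac{6568}{-3847} = 11793 \left(- \frac{1}{50092}\right) - - \frac{6568}{3847} = - \frac{11793}{50092} + \frac{6568}{3847} = \frac{283636585}{192703924}$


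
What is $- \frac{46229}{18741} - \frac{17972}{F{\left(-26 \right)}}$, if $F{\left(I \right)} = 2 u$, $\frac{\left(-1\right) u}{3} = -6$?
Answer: $- \frac{28206458}{56223} \approx -501.69$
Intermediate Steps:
$u = 18$ ($u = \left(-3\right) \left(-6\right) = 18$)
$F{\left(I \right)} = 36$ ($F{\left(I \right)} = 2 \cdot 18 = 36$)
$- \frac{46229}{18741} - \frac{17972}{F{\left(-26 \right)}} = - \frac{46229}{18741} - \frac{17972}{36} = \left(-46229\right) \frac{1}{18741} - \frac{4493}{9} = - \frac{46229}{18741} - \frac{4493}{9} = - \frac{28206458}{56223}$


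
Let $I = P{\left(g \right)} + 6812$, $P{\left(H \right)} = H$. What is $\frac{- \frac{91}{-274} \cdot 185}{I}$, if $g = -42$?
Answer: $\frac{3367}{370996} \approx 0.0090756$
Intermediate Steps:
$I = 6770$ ($I = -42 + 6812 = 6770$)
$\frac{- \frac{91}{-274} \cdot 185}{I} = \frac{- \frac{91}{-274} \cdot 185}{6770} = \left(-91\right) \left(- \frac{1}{274}\right) 185 \cdot \frac{1}{6770} = \frac{91}{274} \cdot 185 \cdot \frac{1}{6770} = \frac{16835}{274} \cdot \frac{1}{6770} = \frac{3367}{370996}$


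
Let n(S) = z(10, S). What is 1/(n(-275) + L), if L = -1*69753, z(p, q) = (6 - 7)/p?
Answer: -10/697531 ≈ -1.4336e-5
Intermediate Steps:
z(p, q) = -1/p
L = -69753
n(S) = -1/10
1/(n(-275) + L) = 1/(-1/10 - 69753) = 1/(-697531/10) = -10/697531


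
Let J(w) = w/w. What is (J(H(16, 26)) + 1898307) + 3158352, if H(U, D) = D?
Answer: 5056660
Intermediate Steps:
J(w) = 1
(J(H(16, 26)) + 1898307) + 3158352 = (1 + 1898307) + 3158352 = 1898308 + 3158352 = 5056660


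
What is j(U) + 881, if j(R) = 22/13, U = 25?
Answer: 11475/13 ≈ 882.69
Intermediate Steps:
j(R) = 22/13 (j(R) = 22*(1/13) = 22/13)
j(U) + 881 = 22/13 + 881 = 11475/13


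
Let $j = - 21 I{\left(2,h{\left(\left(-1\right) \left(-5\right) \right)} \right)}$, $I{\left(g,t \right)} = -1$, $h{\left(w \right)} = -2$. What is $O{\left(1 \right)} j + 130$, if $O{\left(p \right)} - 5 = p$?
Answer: $256$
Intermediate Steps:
$O{\left(p \right)} = 5 + p$
$j = 21$ ($j = \left(-21\right) \left(-1\right) = 21$)
$O{\left(1 \right)} j + 130 = \left(5 + 1\right) 21 + 130 = 6 \cdot 21 + 130 = 126 + 130 = 256$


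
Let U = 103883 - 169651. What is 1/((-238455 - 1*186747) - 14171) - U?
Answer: 28896683463/439373 ≈ 65768.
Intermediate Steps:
U = -65768
1/((-238455 - 1*186747) - 14171) - U = 1/((-238455 - 1*186747) - 14171) - 1*(-65768) = 1/((-238455 - 186747) - 14171) + 65768 = 1/(-425202 - 14171) + 65768 = 1/(-439373) + 65768 = -1/439373 + 65768 = 28896683463/439373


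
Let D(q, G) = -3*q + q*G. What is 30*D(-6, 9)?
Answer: -1080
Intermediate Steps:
D(q, G) = -3*q + G*q
30*D(-6, 9) = 30*(-6*(-3 + 9)) = 30*(-6*6) = 30*(-36) = -1080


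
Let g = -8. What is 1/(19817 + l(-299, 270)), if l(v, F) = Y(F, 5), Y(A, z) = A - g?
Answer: 1/20095 ≈ 4.9764e-5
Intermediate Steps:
Y(A, z) = 8 + A (Y(A, z) = A - 1*(-8) = A + 8 = 8 + A)
l(v, F) = 8 + F
1/(19817 + l(-299, 270)) = 1/(19817 + (8 + 270)) = 1/(19817 + 278) = 1/20095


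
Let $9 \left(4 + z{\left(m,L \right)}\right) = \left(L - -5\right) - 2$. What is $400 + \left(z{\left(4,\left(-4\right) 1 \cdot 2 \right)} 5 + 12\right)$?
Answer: $\frac{3503}{9} \approx 389.22$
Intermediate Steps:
$z{\left(m,L \right)} = - \frac{11}{3} + \frac{L}{9}$ ($z{\left(m,L \right)} = -4 + \frac{\left(L - -5\right) - 2}{9} = -4 + \frac{\left(L + 5\right) - 2}{9} = -4 + \frac{\left(5 + L\right) - 2}{9} = -4 + \frac{3 + L}{9} = -4 + \left(\frac{1}{3} + \frac{L}{9}\right) = - \frac{11}{3} + \frac{L}{9}$)
$400 + \left(z{\left(4,\left(-4\right) 1 \cdot 2 \right)} 5 + 12\right) = 400 + \left(\left(- \frac{11}{3} + \frac{\left(-4\right) 1 \cdot 2}{9}\right) 5 + 12\right) = 400 + \left(\left(- \frac{11}{3} + \frac{\left(-4\right) 2}{9}\right) 5 + 12\right) = 400 + \left(\left(- \frac{11}{3} + \frac{1}{9} \left(-8\right)\right) 5 + 12\right) = 400 + \left(\left(- \frac{11}{3} - \frac{8}{9}\right) 5 + 12\right) = 400 + \left(\left(- \frac{41}{9}\right) 5 + 12\right) = 400 + \left(- \frac{205}{9} + 12\right) = 400 - \frac{97}{9} = \frac{3503}{9}$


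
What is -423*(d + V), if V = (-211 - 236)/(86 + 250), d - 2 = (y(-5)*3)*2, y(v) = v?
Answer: 1389555/112 ≈ 12407.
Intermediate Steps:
d = -28 (d = 2 - 5*3*2 = 2 - 15*2 = 2 - 30 = -28)
V = -149/112 (V = -447/336 = -447*1/336 = -149/112 ≈ -1.3304)
-423*(d + V) = -423*(-28 - 149/112) = -423*(-3285/112) = 1389555/112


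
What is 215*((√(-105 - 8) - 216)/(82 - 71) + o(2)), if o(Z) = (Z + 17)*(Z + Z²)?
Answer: 223170/11 + 215*I*√113/11 ≈ 20288.0 + 207.77*I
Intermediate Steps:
o(Z) = (17 + Z)*(Z + Z²)
215*((√(-105 - 8) - 216)/(82 - 71) + o(2)) = 215*((√(-105 - 8) - 216)/(82 - 71) + 2*(17 + 2² + 18*2)) = 215*((√(-113) - 216)/11 + 2*(17 + 4 + 36)) = 215*((I*√113 - 216)*(1/11) + 2*57) = 215*((-216 + I*√113)*(1/11) + 114) = 215*((-216/11 + I*√113/11) + 114) = 215*(1038/11 + I*√113/11) = 223170/11 + 215*I*√113/11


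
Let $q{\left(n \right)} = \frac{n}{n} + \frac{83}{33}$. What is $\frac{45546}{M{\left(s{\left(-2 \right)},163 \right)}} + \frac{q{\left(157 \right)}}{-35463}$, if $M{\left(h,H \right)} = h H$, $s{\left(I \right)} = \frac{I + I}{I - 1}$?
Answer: $\frac{79952253185}{381510954} \approx 209.57$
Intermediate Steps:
$s{\left(I \right)} = \frac{2 I}{-1 + I}$
$M{\left(h,H \right)} = H h$
$q{\left(n \right)} = \frac{116}{33}$ ($q{\left(n \right)} = 1 + 83 \cdot \frac{1}{33} = 1 + \frac{83}{33} = \frac{116}{33}$)
$\frac{45546}{M{\left(s{\left(-2 \right)},163 \right)}} + \frac{q{\left(157 \right)}}{-35463} = \frac{45546}{163 \cdot 2 \left(-2\right) \frac{1}{-1 - 2}} + \frac{116}{33 \left(-35463\right)} = \frac{45546}{163 \cdot 2 \left(-2\right) \frac{1}{-3}} + \frac{116}{33} \left(- \frac{1}{35463}\right) = \frac{45546}{163 \cdot 2 \left(-2\right) \left(- \frac{1}{3}\right)} - \frac{116}{1170279} = \frac{45546}{163 \cdot \frac{4}{3}} - \frac{116}{1170279} = \frac{45546}{\frac{652}{3}} - \frac{116}{1170279} = 45546 \cdot \frac{3}{652} - \frac{116}{1170279} = \frac{68319}{326} - \frac{116}{1170279} = \frac{79952253185}{381510954}$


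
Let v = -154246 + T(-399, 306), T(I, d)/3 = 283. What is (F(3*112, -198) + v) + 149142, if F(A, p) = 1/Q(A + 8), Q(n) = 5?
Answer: -21274/5 ≈ -4254.8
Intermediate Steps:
T(I, d) = 849 (T(I, d) = 3*283 = 849)
v = -153397 (v = -154246 + 849 = -153397)
F(A, p) = ⅕ (F(A, p) = 1/5 = ⅕)
(F(3*112, -198) + v) + 149142 = (⅕ - 153397) + 149142 = -766984/5 + 149142 = -21274/5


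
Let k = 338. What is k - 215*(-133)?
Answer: 28933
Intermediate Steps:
k - 215*(-133) = 338 - 215*(-133) = 338 + 28595 = 28933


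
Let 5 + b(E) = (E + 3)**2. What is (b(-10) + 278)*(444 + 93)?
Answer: 172914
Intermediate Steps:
b(E) = -5 + (3 + E)**2 (b(E) = -5 + (E + 3)**2 = -5 + (3 + E)**2)
(b(-10) + 278)*(444 + 93) = ((-5 + (3 - 10)**2) + 278)*(444 + 93) = ((-5 + (-7)**2) + 278)*537 = ((-5 + 49) + 278)*537 = (44 + 278)*537 = 322*537 = 172914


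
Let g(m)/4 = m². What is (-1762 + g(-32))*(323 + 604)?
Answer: 2163618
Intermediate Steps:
g(m) = 4*m²
(-1762 + g(-32))*(323 + 604) = (-1762 + 4*(-32)²)*(323 + 604) = (-1762 + 4*1024)*927 = (-1762 + 4096)*927 = 2334*927 = 2163618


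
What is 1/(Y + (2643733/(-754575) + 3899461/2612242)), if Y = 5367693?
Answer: 1971132507150/10580430197066909639 ≈ 1.8630e-7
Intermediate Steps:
1/(Y + (2643733/(-754575) + 3899461/2612242)) = 1/(5367693 + (2643733/(-754575) + 3899461/2612242)) = 1/(5367693 + (2643733*(-1/754575) + 3899461*(1/2612242))) = 1/(5367693 + (-2643733/754575 + 3899461/2612242)) = 1/(5367693 - 3963634595311/1971132507150) = 1/(10580430197066909639/1971132507150) = 1971132507150/10580430197066909639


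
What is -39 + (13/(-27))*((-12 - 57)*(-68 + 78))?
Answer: 2639/9 ≈ 293.22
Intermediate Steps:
-39 + (13/(-27))*((-12 - 57)*(-68 + 78)) = -39 + (13*(-1/27))*(-69*10) = -39 - 13/27*(-690) = -39 + 2990/9 = 2639/9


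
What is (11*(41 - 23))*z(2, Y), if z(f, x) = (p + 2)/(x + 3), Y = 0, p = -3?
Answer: -66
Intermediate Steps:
z(f, x) = -1/(3 + x) (z(f, x) = (-3 + 2)/(x + 3) = -1/(3 + x))
(11*(41 - 23))*z(2, Y) = (11*(41 - 23))*(-1/(3 + 0)) = (11*18)*(-1/3) = 198*(-1*⅓) = 198*(-⅓) = -66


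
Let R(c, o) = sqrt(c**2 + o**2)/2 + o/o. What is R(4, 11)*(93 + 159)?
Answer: 252 + 126*sqrt(137) ≈ 1726.8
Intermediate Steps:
R(c, o) = 1 + sqrt(c**2 + o**2)/2 (R(c, o) = sqrt(c**2 + o**2)*(1/2) + 1 = sqrt(c**2 + o**2)/2 + 1 = 1 + sqrt(c**2 + o**2)/2)
R(4, 11)*(93 + 159) = (1 + sqrt(4**2 + 11**2)/2)*(93 + 159) = (1 + sqrt(16 + 121)/2)*252 = (1 + sqrt(137)/2)*252 = 252 + 126*sqrt(137)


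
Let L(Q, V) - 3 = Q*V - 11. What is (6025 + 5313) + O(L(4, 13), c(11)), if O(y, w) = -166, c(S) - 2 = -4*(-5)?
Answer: 11172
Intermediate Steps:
c(S) = 22 (c(S) = 2 - 4*(-5) = 2 + 20 = 22)
L(Q, V) = -8 + Q*V (L(Q, V) = 3 + (Q*V - 11) = 3 + (-11 + Q*V) = -8 + Q*V)
(6025 + 5313) + O(L(4, 13), c(11)) = (6025 + 5313) - 166 = 11338 - 166 = 11172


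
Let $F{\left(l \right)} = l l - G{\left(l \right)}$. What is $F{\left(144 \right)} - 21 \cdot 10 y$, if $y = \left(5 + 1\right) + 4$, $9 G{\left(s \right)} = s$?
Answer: $18620$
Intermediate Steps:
$G{\left(s \right)} = \frac{s}{9}$
$F{\left(l \right)} = l^{2} - \frac{l}{9}$ ($F{\left(l \right)} = l l - \frac{l}{9} = l^{2} - \frac{l}{9}$)
$y = 10$ ($y = 6 + 4 = 10$)
$F{\left(144 \right)} - 21 \cdot 10 y = 144 \left(- \frac{1}{9} + 144\right) - 21 \cdot 10 \cdot 10 = 144 \cdot \frac{1295}{9} - 210 \cdot 10 = 20720 - 2100 = 18620$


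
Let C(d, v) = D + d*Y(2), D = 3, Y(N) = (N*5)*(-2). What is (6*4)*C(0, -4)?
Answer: 72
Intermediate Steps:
Y(N) = -10*N (Y(N) = (5*N)*(-2) = -10*N)
C(d, v) = 3 - 20*d (C(d, v) = 3 + d*(-10*2) = 3 + d*(-20) = 3 - 20*d)
(6*4)*C(0, -4) = (6*4)*(3 - 20*0) = 24*(3 + 0) = 24*3 = 72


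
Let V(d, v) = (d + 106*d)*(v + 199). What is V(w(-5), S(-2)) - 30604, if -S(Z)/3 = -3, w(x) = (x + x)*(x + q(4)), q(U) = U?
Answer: 191956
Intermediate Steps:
w(x) = 2*x*(4 + x) (w(x) = (x + x)*(x + 4) = (2*x)*(4 + x) = 2*x*(4 + x))
S(Z) = 9 (S(Z) = -3*(-3) = 9)
V(d, v) = 107*d*(199 + v) (V(d, v) = (107*d)*(199 + v) = 107*d*(199 + v))
V(w(-5), S(-2)) - 30604 = 107*(2*(-5)*(4 - 5))*(199 + 9) - 30604 = 107*(2*(-5)*(-1))*208 - 30604 = 107*10*208 - 30604 = 222560 - 30604 = 191956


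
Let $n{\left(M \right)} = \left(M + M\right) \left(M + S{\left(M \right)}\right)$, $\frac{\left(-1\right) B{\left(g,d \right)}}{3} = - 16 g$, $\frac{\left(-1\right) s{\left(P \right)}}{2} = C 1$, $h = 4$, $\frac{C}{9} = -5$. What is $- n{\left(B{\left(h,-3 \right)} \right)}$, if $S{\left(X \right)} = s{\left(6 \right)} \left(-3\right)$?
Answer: $29952$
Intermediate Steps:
$C = -45$ ($C = 9 \left(-5\right) = -45$)
$s{\left(P \right)} = 90$ ($s{\left(P \right)} = - 2 \left(\left(-45\right) 1\right) = \left(-2\right) \left(-45\right) = 90$)
$S{\left(X \right)} = -270$ ($S{\left(X \right)} = 90 \left(-3\right) = -270$)
$B{\left(g,d \right)} = 48 g$ ($B{\left(g,d \right)} = - 3 \left(- 16 g\right) = 48 g$)
$n{\left(M \right)} = 2 M \left(-270 + M\right)$ ($n{\left(M \right)} = \left(M + M\right) \left(M - 270\right) = 2 M \left(-270 + M\right)$)
$- n{\left(B{\left(h,-3 \right)} \right)} = - 2 \cdot 48 \cdot 4 \left(-270 + 48 \cdot 4\right) = - 2 \cdot 192 \left(-270 + 192\right) = - 2 \cdot 192 \left(-78\right) = \left(-1\right) \left(-29952\right) = 29952$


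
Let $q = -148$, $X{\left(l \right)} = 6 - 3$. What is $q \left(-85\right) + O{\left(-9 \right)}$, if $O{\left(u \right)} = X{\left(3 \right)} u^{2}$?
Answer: $12823$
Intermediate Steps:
$X{\left(l \right)} = 3$ ($X{\left(l \right)} = 6 - 3 = 3$)
$O{\left(u \right)} = 3 u^{2}$
$q \left(-85\right) + O{\left(-9 \right)} = \left(-148\right) \left(-85\right) + 3 \left(-9\right)^{2} = 12580 + 3 \cdot 81 = 12580 + 243 = 12823$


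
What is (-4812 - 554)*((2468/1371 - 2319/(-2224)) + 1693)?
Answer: -13873259761799/1524552 ≈ -9.0999e+6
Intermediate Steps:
(-4812 - 554)*((2468/1371 - 2319/(-2224)) + 1693) = -5366*((2468*(1/1371) - 2319*(-1/2224)) + 1693) = -5366*((2468/1371 + 2319/2224) + 1693) = -5366*(8668181/3049104 + 1693) = -5366*5170801253/3049104 = -13873259761799/1524552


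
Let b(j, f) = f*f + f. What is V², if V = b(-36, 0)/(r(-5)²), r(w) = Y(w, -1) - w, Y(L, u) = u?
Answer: 0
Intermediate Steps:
b(j, f) = f + f² (b(j, f) = f² + f = f + f²)
r(w) = -1 - w
V = 0 (V = (0*(1 + 0))/((-1 - 1*(-5))²) = (0*1)/((-1 + 5)²) = 0/(4²) = 0/16 = 0*(1/16) = 0)
V² = 0² = 0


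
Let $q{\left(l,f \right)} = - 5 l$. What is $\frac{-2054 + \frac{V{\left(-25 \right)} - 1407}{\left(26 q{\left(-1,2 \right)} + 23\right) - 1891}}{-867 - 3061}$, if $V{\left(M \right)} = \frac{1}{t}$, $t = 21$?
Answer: $\frac{43117}{82488} \approx 0.52271$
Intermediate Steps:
$V{\left(M \right)} = \frac{1}{21}$
$\frac{-2054 + \frac{V{\left(-25 \right)} - 1407}{\left(26 q{\left(-1,2 \right)} + 23\right) - 1891}}{-867 - 3061} = \frac{-2054 + \frac{\frac{1}{21} - 1407}{\left(26 \left(\left(-5\right) \left(-1\right)\right) + 23\right) - 1891}}{-867 - 3061} = \frac{-2054 - \frac{29546}{21 \left(\left(26 \cdot 5 + 23\right) - 1891\right)}}{-3928} = \left(-2054 - \frac{29546}{21 \left(\left(130 + 23\right) - 1891\right)}\right) \left(- \frac{1}{3928}\right) = \left(-2054 - \frac{29546}{21 \left(153 - 1891\right)}\right) \left(- \frac{1}{3928}\right) = \left(-2054 - \frac{29546}{21 \left(-1738\right)}\right) \left(- \frac{1}{3928}\right) = \left(-2054 - - \frac{17}{21}\right) \left(- \frac{1}{3928}\right) = \left(-2054 + \frac{17}{21}\right) \left(- \frac{1}{3928}\right) = \left(- \frac{43117}{21}\right) \left(- \frac{1}{3928}\right) = \frac{43117}{82488}$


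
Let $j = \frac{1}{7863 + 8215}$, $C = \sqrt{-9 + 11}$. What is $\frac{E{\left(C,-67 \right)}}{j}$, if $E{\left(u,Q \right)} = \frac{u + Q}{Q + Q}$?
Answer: $8039 - \frac{8039 \sqrt{2}}{67} \approx 7869.3$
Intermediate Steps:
$C = \sqrt{2} \approx 1.4142$
$j = \frac{1}{16078} \approx 6.2197 \cdot 10^{-5}$
$E{\left(u,Q \right)} = \frac{Q + u}{2 Q}$
$\frac{E{\left(C,-67 \right)}}{j} = \frac{-67 + \sqrt{2}}{2 \left(-67\right)} \frac{1}{\frac{1}{16078}} = \frac{1}{2} \left(- \frac{1}{67}\right) \left(-67 + \sqrt{2}\right) 16078 = \left(\frac{1}{2} - \frac{\sqrt{2}}{134}\right) 16078 = 8039 - \frac{8039 \sqrt{2}}{67}$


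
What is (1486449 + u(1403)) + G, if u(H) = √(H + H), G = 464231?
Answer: 1950680 + √2806 ≈ 1.9507e+6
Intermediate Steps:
u(H) = √2*√H (u(H) = √(2*H) = √2*√H)
(1486449 + u(1403)) + G = (1486449 + √2*√1403) + 464231 = (1486449 + √2806) + 464231 = 1950680 + √2806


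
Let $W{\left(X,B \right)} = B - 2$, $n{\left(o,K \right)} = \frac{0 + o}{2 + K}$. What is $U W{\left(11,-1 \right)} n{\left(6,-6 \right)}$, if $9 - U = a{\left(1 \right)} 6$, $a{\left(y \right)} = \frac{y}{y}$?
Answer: $\frac{27}{2} \approx 13.5$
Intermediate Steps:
$n{\left(o,K \right)} = \frac{o}{2 + K}$
$a{\left(y \right)} = 1$
$W{\left(X,B \right)} = -2 + B$ ($W{\left(X,B \right)} = B - 2 = -2 + B$)
$U = 3$ ($U = 9 - 1 \cdot 6 = 9 - 6 = 3$)
$U W{\left(11,-1 \right)} n{\left(6,-6 \right)} = 3 \left(-2 - 1\right) \frac{6}{2 - 6} = 3 \left(-3\right) \frac{6}{-4} = - 9 \cdot 6 \left(- \frac{1}{4}\right) = \left(-9\right) \left(- \frac{3}{2}\right) = \frac{27}{2}$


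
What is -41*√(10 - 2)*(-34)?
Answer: 2788*√2 ≈ 3942.8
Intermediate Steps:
-41*√(10 - 2)*(-34) = -82*√2*(-34) = 2788*√2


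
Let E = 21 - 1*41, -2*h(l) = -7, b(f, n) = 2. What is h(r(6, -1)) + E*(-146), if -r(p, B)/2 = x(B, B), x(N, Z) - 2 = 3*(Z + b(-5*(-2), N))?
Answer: 5847/2 ≈ 2923.5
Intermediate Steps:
x(N, Z) = 8 + 3*Z (x(N, Z) = 2 + 3*(Z + 2) = 2 + 3*(2 + Z) = 2 + (6 + 3*Z) = 8 + 3*Z)
r(p, B) = -16 - 6*B (r(p, B) = -2*(8 + 3*B) = -16 - 6*B)
h(l) = 7/2 (h(l) = -½*(-7) = 7/2)
E = -20 (E = 21 - 41 = -20)
h(r(6, -1)) + E*(-146) = 7/2 - 20*(-146) = 7/2 + 2920 = 5847/2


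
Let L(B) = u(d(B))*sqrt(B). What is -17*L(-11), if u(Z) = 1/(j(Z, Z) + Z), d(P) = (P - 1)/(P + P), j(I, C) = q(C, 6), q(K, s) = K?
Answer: -187*I*sqrt(11)/12 ≈ -51.684*I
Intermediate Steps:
j(I, C) = C
d(P) = (-1 + P)/(2*P) (d(P) = (-1 + P)/((2*P)) = (-1 + P)*(1/(2*P)) = (-1 + P)/(2*P))
u(Z) = 1/(2*Z) (u(Z) = 1/(Z + Z) = 1/(2*Z))
L(B) = B**(3/2)/(-1 + B) (L(B) = (1/(2*(((-1 + B)/(2*B)))))*sqrt(B) = ((2*B/(-1 + B))/2)*sqrt(B) = (B/(-1 + B))*sqrt(B) = B**(3/2)/(-1 + B))
-17*L(-11) = -17*(-11)**(3/2)/(-1 - 11) = -17*(-11*I*sqrt(11))/(-12) = -17*(-11*I*sqrt(11))*(-1)/12 = -187*I*sqrt(11)/12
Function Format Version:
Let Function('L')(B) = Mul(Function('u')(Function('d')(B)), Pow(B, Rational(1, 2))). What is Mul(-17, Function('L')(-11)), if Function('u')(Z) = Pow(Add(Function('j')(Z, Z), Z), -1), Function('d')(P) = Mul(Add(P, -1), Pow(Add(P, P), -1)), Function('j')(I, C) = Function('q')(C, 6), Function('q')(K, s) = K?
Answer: Mul(Rational(-187, 12), I, Pow(11, Rational(1, 2))) ≈ Mul(-51.684, I)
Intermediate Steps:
Function('j')(I, C) = C
Function('d')(P) = Mul(Rational(1, 2), Pow(P, -1), Add(-1, P)) (Function('d')(P) = Mul(Add(-1, P), Pow(Mul(2, P), -1)) = Mul(Add(-1, P), Mul(Rational(1, 2), Pow(P, -1))) = Mul(Rational(1, 2), Pow(P, -1), Add(-1, P)))
Function('u')(Z) = Mul(Rational(1, 2), Pow(Z, -1)) (Function('u')(Z) = Pow(Add(Z, Z), -1) = Pow(Mul(2, Z), -1) = Mul(Rational(1, 2), Pow(Z, -1)))
Function('L')(B) = Mul(Pow(B, Rational(3, 2)), Pow(Add(-1, B), -1)) (Function('L')(B) = Mul(Mul(Rational(1, 2), Pow(Mul(Rational(1, 2), Pow(B, -1), Add(-1, B)), -1)), Pow(B, Rational(1, 2))) = Mul(Mul(Rational(1, 2), Mul(2, B, Pow(Add(-1, B), -1))), Pow(B, Rational(1, 2))) = Mul(Mul(B, Pow(Add(-1, B), -1)), Pow(B, Rational(1, 2))) = Mul(Pow(B, Rational(3, 2)), Pow(Add(-1, B), -1)))
Mul(-17, Function('L')(-11)) = Mul(-17, Mul(Pow(-11, Rational(3, 2)), Pow(Add(-1, -11), -1))) = Mul(-17, Mul(Mul(-11, I, Pow(11, Rational(1, 2))), Pow(-12, -1))) = Mul(-17, Mul(Mul(-11, I, Pow(11, Rational(1, 2))), Rational(-1, 12))) = Mul(-17, Mul(Rational(11, 12), I, Pow(11, Rational(1, 2)))) = Mul(Rational(-187, 12), I, Pow(11, Rational(1, 2)))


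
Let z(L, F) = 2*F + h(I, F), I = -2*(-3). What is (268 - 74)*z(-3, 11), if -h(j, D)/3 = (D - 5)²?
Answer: -16684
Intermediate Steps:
I = 6
h(j, D) = -3*(-5 + D)² (h(j, D) = -3*(D - 5)² = -3*(-5 + D)²)
z(L, F) = -3*(-5 + F)² + 2*F (z(L, F) = 2*F - 3*(-5 + F)² = -3*(-5 + F)² + 2*F)
(268 - 74)*z(-3, 11) = (268 - 74)*(-3*(-5 + 11)² + 2*11) = 194*(-3*6² + 22) = 194*(-3*36 + 22) = 194*(-108 + 22) = 194*(-86) = -16684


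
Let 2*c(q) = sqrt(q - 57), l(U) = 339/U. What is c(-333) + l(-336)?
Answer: -113/112 + I*sqrt(390)/2 ≈ -1.0089 + 9.8742*I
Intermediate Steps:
c(q) = sqrt(-57 + q)/2 (c(q) = sqrt(q - 57)/2 = sqrt(-57 + q)/2)
c(-333) + l(-336) = sqrt(-57 - 333)/2 + 339/(-336) = sqrt(-390)/2 + 339*(-1/336) = (I*sqrt(390))/2 - 113/112 = I*sqrt(390)/2 - 113/112 = -113/112 + I*sqrt(390)/2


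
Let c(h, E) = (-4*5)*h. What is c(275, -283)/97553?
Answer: -5500/97553 ≈ -0.056380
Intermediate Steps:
c(h, E) = -20*h
c(275, -283)/97553 = -20*275/97553 = -5500*1/97553 = -5500/97553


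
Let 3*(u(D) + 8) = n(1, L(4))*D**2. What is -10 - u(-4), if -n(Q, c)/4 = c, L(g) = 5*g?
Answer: 1274/3 ≈ 424.67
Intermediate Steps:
n(Q, c) = -4*c
u(D) = -8 - 80*D**2/3 (u(D) = -8 + ((-20*4)*D**2)/3 = -8 + ((-4*20)*D**2)/3 = -8 + (-80*D**2)/3 = -8 - 80*D**2/3)
-10 - u(-4) = -10 - (-8 - 80/3*(-4)**2) = -10 - (-8 - 80/3*16) = -10 - (-8 - 1280/3) = -10 - 1*(-1304/3) = -10 + 1304/3 = 1274/3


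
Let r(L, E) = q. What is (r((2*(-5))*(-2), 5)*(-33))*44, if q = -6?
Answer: 8712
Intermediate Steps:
r(L, E) = -6
(r((2*(-5))*(-2), 5)*(-33))*44 = -6*(-33)*44 = 198*44 = 8712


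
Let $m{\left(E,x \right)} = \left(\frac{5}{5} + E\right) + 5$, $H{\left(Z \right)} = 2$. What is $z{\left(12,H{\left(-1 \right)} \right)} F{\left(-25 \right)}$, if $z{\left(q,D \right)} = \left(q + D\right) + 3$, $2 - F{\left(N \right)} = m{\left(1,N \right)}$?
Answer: $-85$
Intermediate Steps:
$m{\left(E,x \right)} = 6 + E$ ($m{\left(E,x \right)} = \left(5 \cdot \frac{1}{5} + E\right) + 5 = \left(1 + E\right) + 5 = 6 + E$)
$F{\left(N \right)} = -5$ ($F{\left(N \right)} = 2 - \left(6 + 1\right) = 2 - 7 = -5$)
$z{\left(q,D \right)} = 3 + D + q$ ($z{\left(q,D \right)} = \left(D + q\right) + 3 = 3 + D + q$)
$z{\left(12,H{\left(-1 \right)} \right)} F{\left(-25 \right)} = \left(3 + 2 + 12\right) \left(-5\right) = 17 \left(-5\right) = -85$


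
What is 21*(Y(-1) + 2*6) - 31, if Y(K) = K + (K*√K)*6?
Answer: 200 - 126*I ≈ 200.0 - 126.0*I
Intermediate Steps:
Y(K) = K + 6*K^(3/2) (Y(K) = K + K^(3/2)*6 = K + 6*K^(3/2))
21*(Y(-1) + 2*6) - 31 = 21*((-1 + 6*(-1)^(3/2)) + 2*6) - 31 = 21*((-1 + 6*(-I)) + 12) - 31 = 21*((-1 - 6*I) + 12) - 31 = 21*(11 - 6*I) - 31 = (231 - 126*I) - 31 = 200 - 126*I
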